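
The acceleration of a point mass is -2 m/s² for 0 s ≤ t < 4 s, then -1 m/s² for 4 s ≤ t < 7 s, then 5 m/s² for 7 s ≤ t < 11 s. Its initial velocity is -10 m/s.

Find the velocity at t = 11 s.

-1 m/s

Δv equals the area under the a-t graph; then v = v₀ + Δv.
0–4 s: -2 × 4 = -8 m/s
4–7 s: -1 × 3 = -3 m/s
7–11 s: 5 × 4 = 20 m/s
Δv = 9 m/s, so v(11) = -10 + (9) = -1 m/s.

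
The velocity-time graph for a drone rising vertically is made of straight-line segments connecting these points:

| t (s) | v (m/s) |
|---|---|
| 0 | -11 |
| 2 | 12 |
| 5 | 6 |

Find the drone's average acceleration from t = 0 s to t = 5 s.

3.4 m/s²

Average acceleration = Δv/Δt = (6 − -11)/(5 − 0) = 3.4 m/s².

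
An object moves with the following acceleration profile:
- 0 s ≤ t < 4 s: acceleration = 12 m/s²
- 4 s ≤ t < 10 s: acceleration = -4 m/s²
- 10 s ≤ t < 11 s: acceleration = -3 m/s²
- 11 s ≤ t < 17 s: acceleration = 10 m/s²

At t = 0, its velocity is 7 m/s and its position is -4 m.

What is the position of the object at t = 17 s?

755.5 m

On each constant-a segment, Δv = aΔt and Δx = v₀Δt + ½aΔt²; chain segment to segment.
0–4 s: v starts 7 m/s; Δx = 7·4 + ½·12·4² = 124 m; v ends 55 m/s.
4–10 s: v starts 55 m/s; Δx = 55·6 + ½·-4·6² = 258 m; v ends 31 m/s.
10–11 s: v starts 31 m/s; Δx = 31·1 + ½·-3·1² = 29.5 m; v ends 28 m/s.
11–17 s: v starts 28 m/s; Δx = 28·6 + ½·10·6² = 348 m; v ends 88 m/s.
x(17) = -4 + Σ Δx = 755.5 m.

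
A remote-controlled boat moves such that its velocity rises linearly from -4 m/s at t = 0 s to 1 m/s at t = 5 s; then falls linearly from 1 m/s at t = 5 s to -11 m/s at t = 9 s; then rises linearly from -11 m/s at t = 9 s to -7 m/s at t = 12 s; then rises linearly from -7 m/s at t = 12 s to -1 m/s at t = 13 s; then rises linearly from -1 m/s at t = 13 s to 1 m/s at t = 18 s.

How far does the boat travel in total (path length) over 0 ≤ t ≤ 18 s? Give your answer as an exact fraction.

Total distance travelled is ∫|v| dt — sum the magnitudes of each area piece.
0–5 s: v = 0 at t = 4 s; triangle areas 8 + 0.5 = 8.5 m
5–9 s: v = 0 at t = 16/3 s; triangle areas 1/6 + 121/6 = 61/3 m
9–12 s: |½(-11 + -7)(3)| = 27 m
12–13 s: |½(-7 + -1)(1)| = 4 m
13–18 s: v = 0 at t = 15.5 s; triangle areas 1.25 + 1.25 = 2.5 m
Total distance = 187/3 m

187/3 m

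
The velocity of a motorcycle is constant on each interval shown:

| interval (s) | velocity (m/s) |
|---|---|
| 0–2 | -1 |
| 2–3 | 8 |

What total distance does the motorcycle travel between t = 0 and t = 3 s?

Total distance travelled is ∫|v| dt — sum the magnitudes of each area piece.
0–2 s: |-1| × 2 = 2 m
2–3 s: |8| × 1 = 8 m
Total distance = 10 m

10 m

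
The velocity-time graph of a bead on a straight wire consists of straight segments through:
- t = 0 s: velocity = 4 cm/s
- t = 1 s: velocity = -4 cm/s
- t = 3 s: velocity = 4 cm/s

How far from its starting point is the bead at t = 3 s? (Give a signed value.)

Displacement is the signed area under the v-t curve.
0–1 s: ½(4 + -4)(1) = 0 cm
1–3 s: ½(-4 + 4)(2) = 0 cm
Net displacement = 0 cm

0 cm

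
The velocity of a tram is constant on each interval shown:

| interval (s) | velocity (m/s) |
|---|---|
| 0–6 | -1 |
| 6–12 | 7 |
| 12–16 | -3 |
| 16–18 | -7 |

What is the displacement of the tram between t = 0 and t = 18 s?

10 m

Displacement is the signed area under the v-t curve.
0–6 s: -1 × 6 = -6 m
6–12 s: 7 × 6 = 42 m
12–16 s: -3 × 4 = -12 m
16–18 s: -7 × 2 = -14 m
Net displacement = 10 m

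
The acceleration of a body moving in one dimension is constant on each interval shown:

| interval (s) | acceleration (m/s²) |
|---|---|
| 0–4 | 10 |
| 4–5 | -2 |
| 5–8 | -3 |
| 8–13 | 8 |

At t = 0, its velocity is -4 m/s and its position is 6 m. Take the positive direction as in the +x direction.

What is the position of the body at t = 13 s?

418.5 m

On each constant-a segment, Δv = aΔt and Δx = v₀Δt + ½aΔt²; chain segment to segment.
0–4 s: v starts -4 m/s; Δx = -4·4 + ½·10·4² = 64 m; v ends 36 m/s.
4–5 s: v starts 36 m/s; Δx = 36·1 + ½·-2·1² = 35 m; v ends 34 m/s.
5–8 s: v starts 34 m/s; Δx = 34·3 + ½·-3·3² = 88.5 m; v ends 25 m/s.
8–13 s: v starts 25 m/s; Δx = 25·5 + ½·8·5² = 225 m; v ends 65 m/s.
x(13) = 6 + Σ Δx = 418.5 m.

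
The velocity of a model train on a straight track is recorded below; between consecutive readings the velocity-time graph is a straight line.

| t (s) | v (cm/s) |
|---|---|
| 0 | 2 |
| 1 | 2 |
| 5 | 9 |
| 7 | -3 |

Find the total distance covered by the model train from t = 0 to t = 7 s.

31.5 cm

Distance (not displacement) is the total path length: add the absolute areas under v-t.
0–1 s: |2| × 1 = 2 cm
1–5 s: |½(2 + 9)(4)| = 22 cm
5–7 s: v = 0 at t = 6.5 s; triangle areas 6.75 + 0.75 = 7.5 cm
Total distance = 31.5 cm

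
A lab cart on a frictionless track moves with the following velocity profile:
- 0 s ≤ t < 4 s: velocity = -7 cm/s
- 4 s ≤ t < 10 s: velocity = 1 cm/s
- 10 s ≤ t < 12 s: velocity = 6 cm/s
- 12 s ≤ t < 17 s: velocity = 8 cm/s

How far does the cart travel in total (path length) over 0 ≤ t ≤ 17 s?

86 cm

Total distance travelled is ∫|v| dt — sum the magnitudes of each area piece.
0–4 s: |-7| × 4 = 28 cm
4–10 s: |1| × 6 = 6 cm
10–12 s: |6| × 2 = 12 cm
12–17 s: |8| × 5 = 40 cm
Total distance = 86 cm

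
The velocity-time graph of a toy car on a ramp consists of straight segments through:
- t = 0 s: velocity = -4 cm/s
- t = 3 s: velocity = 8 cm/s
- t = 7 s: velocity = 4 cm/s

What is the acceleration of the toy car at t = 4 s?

Acceleration is the slope of the v-t graph on 3–7 s: (4 − 8)/(7 − 3) = -1 cm/s².

-1 cm/s²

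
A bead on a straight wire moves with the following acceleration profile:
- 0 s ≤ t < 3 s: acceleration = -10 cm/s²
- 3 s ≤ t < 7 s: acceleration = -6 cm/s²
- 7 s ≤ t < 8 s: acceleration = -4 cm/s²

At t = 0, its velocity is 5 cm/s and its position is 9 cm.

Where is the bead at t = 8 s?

-220 cm

On each constant-a segment, Δv = aΔt and Δx = v₀Δt + ½aΔt²; chain segment to segment.
0–3 s: v starts 5 cm/s; Δx = 5·3 + ½·-10·3² = -30 cm; v ends -25 cm/s.
3–7 s: v starts -25 cm/s; Δx = -25·4 + ½·-6·4² = -148 cm; v ends -49 cm/s.
7–8 s: v starts -49 cm/s; Δx = -49·1 + ½·-4·1² = -51 cm; v ends -53 cm/s.
x(8) = 9 + Σ Δx = -220 cm.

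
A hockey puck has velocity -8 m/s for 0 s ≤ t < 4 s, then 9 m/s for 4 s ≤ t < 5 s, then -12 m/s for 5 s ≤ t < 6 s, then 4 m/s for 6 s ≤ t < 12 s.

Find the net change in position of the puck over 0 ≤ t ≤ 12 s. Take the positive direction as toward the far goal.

Displacement is the signed area under the v-t curve.
0–4 s: -8 × 4 = -32 m
4–5 s: 9 × 1 = 9 m
5–6 s: -12 × 1 = -12 m
6–12 s: 4 × 6 = 24 m
Net displacement = -11 m

-11 m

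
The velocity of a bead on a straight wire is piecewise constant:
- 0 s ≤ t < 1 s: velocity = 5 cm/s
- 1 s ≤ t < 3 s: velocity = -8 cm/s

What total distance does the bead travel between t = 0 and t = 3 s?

Total distance travelled is ∫|v| dt — sum the magnitudes of each area piece.
0–1 s: |5| × 1 = 5 cm
1–3 s: |-8| × 2 = 16 cm
Total distance = 21 cm

21 cm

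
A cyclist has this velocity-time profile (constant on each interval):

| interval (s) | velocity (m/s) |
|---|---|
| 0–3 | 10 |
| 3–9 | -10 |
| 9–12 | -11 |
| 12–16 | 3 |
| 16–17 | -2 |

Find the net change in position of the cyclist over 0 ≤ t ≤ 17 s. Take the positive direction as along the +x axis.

Displacement is the signed area under the v-t curve.
0–3 s: 10 × 3 = 30 m
3–9 s: -10 × 6 = -60 m
9–12 s: -11 × 3 = -33 m
12–16 s: 3 × 4 = 12 m
16–17 s: -2 × 1 = -2 m
Net displacement = -53 m

-53 m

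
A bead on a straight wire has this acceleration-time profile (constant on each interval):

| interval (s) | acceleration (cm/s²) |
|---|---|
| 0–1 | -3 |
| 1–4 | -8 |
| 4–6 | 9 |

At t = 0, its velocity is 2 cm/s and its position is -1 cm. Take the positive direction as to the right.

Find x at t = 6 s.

-71.5 cm

On each constant-a segment, Δv = aΔt and Δx = v₀Δt + ½aΔt²; chain segment to segment.
0–1 s: v starts 2 cm/s; Δx = 2·1 + ½·-3·1² = 0.5 cm; v ends -1 cm/s.
1–4 s: v starts -1 cm/s; Δx = -1·3 + ½·-8·3² = -39 cm; v ends -25 cm/s.
4–6 s: v starts -25 cm/s; Δx = -25·2 + ½·9·2² = -32 cm; v ends -7 cm/s.
x(6) = -1 + Σ Δx = -71.5 cm.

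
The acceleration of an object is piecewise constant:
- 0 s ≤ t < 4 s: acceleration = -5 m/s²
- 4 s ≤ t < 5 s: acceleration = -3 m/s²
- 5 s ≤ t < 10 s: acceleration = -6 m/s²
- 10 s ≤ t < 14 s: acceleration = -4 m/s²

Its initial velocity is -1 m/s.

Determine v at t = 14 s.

-70 m/s

Δv equals the area under the a-t graph; then v = v₀ + Δv.
0–4 s: -5 × 4 = -20 m/s
4–5 s: -3 × 1 = -3 m/s
5–10 s: -6 × 5 = -30 m/s
10–14 s: -4 × 4 = -16 m/s
Δv = -69 m/s, so v(14) = -1 + (-69) = -70 m/s.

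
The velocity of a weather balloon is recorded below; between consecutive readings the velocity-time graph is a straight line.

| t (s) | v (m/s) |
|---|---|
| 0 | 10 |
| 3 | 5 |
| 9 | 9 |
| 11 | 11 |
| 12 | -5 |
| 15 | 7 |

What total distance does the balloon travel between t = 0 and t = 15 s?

98.3125 m

Total distance travelled is ∫|v| dt — sum the magnitudes of each area piece.
0–3 s: |½(10 + 5)(3)| = 22.5 m
3–9 s: |½(5 + 9)(6)| = 42 m
9–11 s: |½(9 + 11)(2)| = 20 m
11–12 s: v = 0 at t = 11.6875 s; triangle areas 3.78125 + 0.78125 = 4.5625 m
12–15 s: v = 0 at t = 13.25 s; triangle areas 3.125 + 6.125 = 9.25 m
Total distance = 98.3125 m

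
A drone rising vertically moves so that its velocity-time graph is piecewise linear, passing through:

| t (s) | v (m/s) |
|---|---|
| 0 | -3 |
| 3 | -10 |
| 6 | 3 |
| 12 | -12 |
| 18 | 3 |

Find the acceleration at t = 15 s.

Acceleration is the slope of the v-t graph on 12–18 s: (3 − -12)/(18 − 12) = 2.5 m/s².

2.5 m/s²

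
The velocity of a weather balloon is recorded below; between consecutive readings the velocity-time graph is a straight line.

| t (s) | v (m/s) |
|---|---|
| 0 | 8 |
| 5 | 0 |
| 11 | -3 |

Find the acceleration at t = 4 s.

-1.6 m/s²

Acceleration is the slope of the v-t graph on 0–5 s: (0 − 8)/(5 − 0) = -1.6 m/s².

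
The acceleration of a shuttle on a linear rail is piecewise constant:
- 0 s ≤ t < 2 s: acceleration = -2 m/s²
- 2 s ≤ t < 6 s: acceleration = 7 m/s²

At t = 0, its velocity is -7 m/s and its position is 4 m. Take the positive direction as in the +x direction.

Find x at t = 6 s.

-2 m

On each constant-a segment, Δv = aΔt and Δx = v₀Δt + ½aΔt²; chain segment to segment.
0–2 s: v starts -7 m/s; Δx = -7·2 + ½·-2·2² = -18 m; v ends -11 m/s.
2–6 s: v starts -11 m/s; Δx = -11·4 + ½·7·4² = 12 m; v ends 17 m/s.
x(6) = 4 + Σ Δx = -2 m.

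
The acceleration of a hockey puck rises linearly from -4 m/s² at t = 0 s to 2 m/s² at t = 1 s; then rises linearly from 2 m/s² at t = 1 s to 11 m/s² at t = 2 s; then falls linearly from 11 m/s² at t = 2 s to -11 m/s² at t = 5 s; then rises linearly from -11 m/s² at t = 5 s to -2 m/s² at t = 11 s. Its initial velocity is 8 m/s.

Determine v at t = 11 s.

-25.5 m/s

Δv equals the area under the a-t graph; then v = v₀ + Δv.
0–1 s: ½(-4 + 2)(1) = -1 m/s
1–2 s: ½(2 + 11)(1) = 6.5 m/s
2–5 s: ½(11 + -11)(3) = 0 m/s
5–11 s: ½(-11 + -2)(6) = -39 m/s
Δv = -33.5 m/s, so v(11) = 8 + (-33.5) = -25.5 m/s.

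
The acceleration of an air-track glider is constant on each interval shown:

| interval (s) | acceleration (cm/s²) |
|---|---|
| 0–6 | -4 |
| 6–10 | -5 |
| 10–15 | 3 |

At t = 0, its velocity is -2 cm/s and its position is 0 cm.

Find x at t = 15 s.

On each constant-a segment, Δv = aΔt and Δx = v₀Δt + ½aΔt²; chain segment to segment.
0–6 s: v starts -2 cm/s; Δx = -2·6 + ½·-4·6² = -84 cm; v ends -26 cm/s.
6–10 s: v starts -26 cm/s; Δx = -26·4 + ½·-5·4² = -144 cm; v ends -46 cm/s.
10–15 s: v starts -46 cm/s; Δx = -46·5 + ½·3·5² = -192.5 cm; v ends -31 cm/s.
x(15) = 0 + Σ Δx = -420.5 cm.

-420.5 cm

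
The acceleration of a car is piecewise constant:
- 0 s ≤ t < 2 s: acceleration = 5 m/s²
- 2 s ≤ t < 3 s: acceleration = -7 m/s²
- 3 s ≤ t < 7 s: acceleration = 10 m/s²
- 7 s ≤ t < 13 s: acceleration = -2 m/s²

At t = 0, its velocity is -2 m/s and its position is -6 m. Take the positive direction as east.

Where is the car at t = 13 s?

298.5 m

On each constant-a segment, Δv = aΔt and Δx = v₀Δt + ½aΔt²; chain segment to segment.
0–2 s: v starts -2 m/s; Δx = -2·2 + ½·5·2² = 6 m; v ends 8 m/s.
2–3 s: v starts 8 m/s; Δx = 8·1 + ½·-7·1² = 4.5 m; v ends 1 m/s.
3–7 s: v starts 1 m/s; Δx = 1·4 + ½·10·4² = 84 m; v ends 41 m/s.
7–13 s: v starts 41 m/s; Δx = 41·6 + ½·-2·6² = 210 m; v ends 29 m/s.
x(13) = -6 + Σ Δx = 298.5 m.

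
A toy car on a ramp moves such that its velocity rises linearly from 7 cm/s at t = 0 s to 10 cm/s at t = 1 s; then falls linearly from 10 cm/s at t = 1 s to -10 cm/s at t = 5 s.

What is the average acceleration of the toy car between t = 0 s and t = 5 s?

-3.4 cm/s²

Average acceleration = Δv/Δt = (-10 − 7)/(5 − 0) = -3.4 cm/s².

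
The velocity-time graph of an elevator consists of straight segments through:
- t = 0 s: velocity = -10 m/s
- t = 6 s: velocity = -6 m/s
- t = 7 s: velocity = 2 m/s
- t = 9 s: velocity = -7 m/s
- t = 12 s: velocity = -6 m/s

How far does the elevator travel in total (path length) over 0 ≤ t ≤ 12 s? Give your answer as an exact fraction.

Total distance travelled is ∫|v| dt — sum the magnitudes of each area piece.
0–6 s: |½(-10 + -6)(6)| = 48 m
6–7 s: v = 0 at t = 6.75 s; triangle areas 2.25 + 0.25 = 2.5 m
7–9 s: v = 0 at t = 67/9 s; triangle areas 4/9 + 49/9 = 53/9 m
9–12 s: |½(-7 + -6)(3)| = 19.5 m
Total distance = 683/9 m

683/9 m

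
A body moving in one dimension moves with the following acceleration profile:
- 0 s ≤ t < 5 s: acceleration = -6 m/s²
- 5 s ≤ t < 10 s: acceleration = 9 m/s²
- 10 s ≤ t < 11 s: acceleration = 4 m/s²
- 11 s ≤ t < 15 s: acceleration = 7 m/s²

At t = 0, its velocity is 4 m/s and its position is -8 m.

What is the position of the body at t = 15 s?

On each constant-a segment, Δv = aΔt and Δx = v₀Δt + ½aΔt²; chain segment to segment.
0–5 s: v starts 4 m/s; Δx = 4·5 + ½·-6·5² = -55 m; v ends -26 m/s.
5–10 s: v starts -26 m/s; Δx = -26·5 + ½·9·5² = -17.5 m; v ends 19 m/s.
10–11 s: v starts 19 m/s; Δx = 19·1 + ½·4·1² = 21 m; v ends 23 m/s.
11–15 s: v starts 23 m/s; Δx = 23·4 + ½·7·4² = 148 m; v ends 51 m/s.
x(15) = -8 + Σ Δx = 88.5 m.

88.5 m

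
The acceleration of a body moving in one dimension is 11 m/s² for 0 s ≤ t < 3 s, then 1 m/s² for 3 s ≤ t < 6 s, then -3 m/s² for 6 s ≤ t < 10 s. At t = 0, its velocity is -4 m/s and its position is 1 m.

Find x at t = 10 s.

234 m

On each constant-a segment, Δv = aΔt and Δx = v₀Δt + ½aΔt²; chain segment to segment.
0–3 s: v starts -4 m/s; Δx = -4·3 + ½·11·3² = 37.5 m; v ends 29 m/s.
3–6 s: v starts 29 m/s; Δx = 29·3 + ½·1·3² = 91.5 m; v ends 32 m/s.
6–10 s: v starts 32 m/s; Δx = 32·4 + ½·-3·4² = 104 m; v ends 20 m/s.
x(10) = 1 + Σ Δx = 234 m.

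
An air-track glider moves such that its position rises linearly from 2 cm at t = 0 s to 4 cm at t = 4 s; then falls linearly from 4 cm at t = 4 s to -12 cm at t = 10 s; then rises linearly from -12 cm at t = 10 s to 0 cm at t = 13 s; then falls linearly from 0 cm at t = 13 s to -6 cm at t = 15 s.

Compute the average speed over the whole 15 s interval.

2.4 cm/s

Average speed = (total path length)/(elapsed time); on a piecewise-linear x-t graph the path length is Σ|Δx|.
0–4 s: |Δx| = |4 − 2| = 2 cm
4–10 s: |Δx| = |-12 − 4| = 16 cm
10–13 s: |Δx| = |0 − -12| = 12 cm
13–15 s: |Δx| = |-6 − 0| = 6 cm
Total path = 36 cm; average speed = 36/15 = 2.4 cm/s.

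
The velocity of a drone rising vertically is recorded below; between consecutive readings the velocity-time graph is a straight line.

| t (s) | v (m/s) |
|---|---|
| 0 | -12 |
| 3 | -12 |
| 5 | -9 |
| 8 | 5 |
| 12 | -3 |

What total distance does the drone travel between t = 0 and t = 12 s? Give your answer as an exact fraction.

538/7 m

Distance (not displacement) is the total path length: add the absolute areas under v-t.
0–3 s: |-12| × 3 = 36 m
3–5 s: |½(-12 + -9)(2)| = 21 m
5–8 s: v = 0 at t = 97/14 s; triangle areas 243/28 + 75/28 = 159/14 m
8–12 s: v = 0 at t = 10.5 s; triangle areas 6.25 + 2.25 = 8.5 m
Total distance = 538/7 m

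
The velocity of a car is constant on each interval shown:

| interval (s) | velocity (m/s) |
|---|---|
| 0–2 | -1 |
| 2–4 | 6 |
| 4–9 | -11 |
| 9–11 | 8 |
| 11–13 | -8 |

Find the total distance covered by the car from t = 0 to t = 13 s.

101 m

Total distance travelled is ∫|v| dt — sum the magnitudes of each area piece.
0–2 s: |-1| × 2 = 2 m
2–4 s: |6| × 2 = 12 m
4–9 s: |-11| × 5 = 55 m
9–11 s: |8| × 2 = 16 m
11–13 s: |-8| × 2 = 16 m
Total distance = 101 m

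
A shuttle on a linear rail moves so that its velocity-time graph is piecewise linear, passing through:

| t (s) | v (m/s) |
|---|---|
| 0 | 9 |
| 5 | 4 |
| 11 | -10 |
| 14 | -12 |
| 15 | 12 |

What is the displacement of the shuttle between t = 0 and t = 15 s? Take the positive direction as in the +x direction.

-18.5 m

Displacement is the signed area under the v-t curve.
0–5 s: ½(9 + 4)(5) = 32.5 m
5–11 s: ½(4 + -10)(6) = -18 m
11–14 s: ½(-10 + -12)(3) = -33 m
14–15 s: ½(-12 + 12)(1) = 0 m
Net displacement = -18.5 m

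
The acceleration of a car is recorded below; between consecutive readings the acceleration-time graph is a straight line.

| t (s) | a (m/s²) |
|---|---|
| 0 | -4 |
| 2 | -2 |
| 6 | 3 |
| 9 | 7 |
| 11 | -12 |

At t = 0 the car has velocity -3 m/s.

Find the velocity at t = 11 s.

Δv equals the area under the a-t graph; then v = v₀ + Δv.
0–2 s: ½(-4 + -2)(2) = -6 m/s
2–6 s: ½(-2 + 3)(4) = 2 m/s
6–9 s: ½(3 + 7)(3) = 15 m/s
9–11 s: ½(7 + -12)(2) = -5 m/s
Δv = 6 m/s, so v(11) = -3 + (6) = 3 m/s.

3 m/s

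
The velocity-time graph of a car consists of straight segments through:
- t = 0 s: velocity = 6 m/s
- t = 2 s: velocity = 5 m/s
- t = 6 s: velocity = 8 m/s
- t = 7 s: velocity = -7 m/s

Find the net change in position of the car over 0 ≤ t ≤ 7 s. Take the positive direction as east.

37.5 m

Net displacement equals the area under the velocity-time graph (areas below the axis count negative).
0–2 s: ½(6 + 5)(2) = 11 m
2–6 s: ½(5 + 8)(4) = 26 m
6–7 s: ½(8 + -7)(1) = 0.5 m
Net displacement = 37.5 m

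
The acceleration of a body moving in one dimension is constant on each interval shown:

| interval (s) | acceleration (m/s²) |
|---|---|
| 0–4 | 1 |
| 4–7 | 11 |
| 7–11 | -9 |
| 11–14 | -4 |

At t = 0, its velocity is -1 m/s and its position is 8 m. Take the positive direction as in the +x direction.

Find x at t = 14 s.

On each constant-a segment, Δv = aΔt and Δx = v₀Δt + ½aΔt²; chain segment to segment.
0–4 s: v starts -1 m/s; Δx = -1·4 + ½·1·4² = 4 m; v ends 3 m/s.
4–7 s: v starts 3 m/s; Δx = 3·3 + ½·11·3² = 58.5 m; v ends 36 m/s.
7–11 s: v starts 36 m/s; Δx = 36·4 + ½·-9·4² = 72 m; v ends 0 m/s.
11–14 s: v starts 0 m/s; Δx = 0·3 + ½·-4·3² = -18 m; v ends -12 m/s.
x(14) = 8 + Σ Δx = 124.5 m.

124.5 m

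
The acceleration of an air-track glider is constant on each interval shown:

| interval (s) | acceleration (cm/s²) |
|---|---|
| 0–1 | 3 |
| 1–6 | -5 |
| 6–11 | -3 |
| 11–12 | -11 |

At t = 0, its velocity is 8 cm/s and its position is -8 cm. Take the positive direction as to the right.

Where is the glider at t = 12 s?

-148 cm

On each constant-a segment, Δv = aΔt and Δx = v₀Δt + ½aΔt²; chain segment to segment.
0–1 s: v starts 8 cm/s; Δx = 8·1 + ½·3·1² = 9.5 cm; v ends 11 cm/s.
1–6 s: v starts 11 cm/s; Δx = 11·5 + ½·-5·5² = -7.5 cm; v ends -14 cm/s.
6–11 s: v starts -14 cm/s; Δx = -14·5 + ½·-3·5² = -107.5 cm; v ends -29 cm/s.
11–12 s: v starts -29 cm/s; Δx = -29·1 + ½·-11·1² = -34.5 cm; v ends -40 cm/s.
x(12) = -8 + Σ Δx = -148 cm.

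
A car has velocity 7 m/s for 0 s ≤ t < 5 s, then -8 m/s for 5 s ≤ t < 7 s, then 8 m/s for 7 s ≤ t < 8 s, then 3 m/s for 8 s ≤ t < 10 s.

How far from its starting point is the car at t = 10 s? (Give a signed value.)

33 m

Net displacement equals the area under the velocity-time graph (areas below the axis count negative).
0–5 s: 7 × 5 = 35 m
5–7 s: -8 × 2 = -16 m
7–8 s: 8 × 1 = 8 m
8–10 s: 3 × 2 = 6 m
Net displacement = 33 m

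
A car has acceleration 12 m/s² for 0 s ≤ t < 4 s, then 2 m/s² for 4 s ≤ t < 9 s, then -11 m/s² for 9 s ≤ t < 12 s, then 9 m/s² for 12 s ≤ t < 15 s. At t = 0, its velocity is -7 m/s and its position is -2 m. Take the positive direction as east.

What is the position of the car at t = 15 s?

On each constant-a segment, Δv = aΔt and Δx = v₀Δt + ½aΔt²; chain segment to segment.
0–4 s: v starts -7 m/s; Δx = -7·4 + ½·12·4² = 68 m; v ends 41 m/s.
4–9 s: v starts 41 m/s; Δx = 41·5 + ½·2·5² = 230 m; v ends 51 m/s.
9–12 s: v starts 51 m/s; Δx = 51·3 + ½·-11·3² = 103.5 m; v ends 18 m/s.
12–15 s: v starts 18 m/s; Δx = 18·3 + ½·9·3² = 94.5 m; v ends 45 m/s.
x(15) = -2 + Σ Δx = 494 m.

494 m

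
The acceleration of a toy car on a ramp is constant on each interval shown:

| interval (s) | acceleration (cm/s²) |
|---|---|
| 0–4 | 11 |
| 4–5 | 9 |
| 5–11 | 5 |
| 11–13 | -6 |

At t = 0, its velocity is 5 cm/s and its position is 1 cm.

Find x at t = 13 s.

764.5 cm

On each constant-a segment, Δv = aΔt and Δx = v₀Δt + ½aΔt²; chain segment to segment.
0–4 s: v starts 5 cm/s; Δx = 5·4 + ½·11·4² = 108 cm; v ends 49 cm/s.
4–5 s: v starts 49 cm/s; Δx = 49·1 + ½·9·1² = 53.5 cm; v ends 58 cm/s.
5–11 s: v starts 58 cm/s; Δx = 58·6 + ½·5·6² = 438 cm; v ends 88 cm/s.
11–13 s: v starts 88 cm/s; Δx = 88·2 + ½·-6·2² = 164 cm; v ends 76 cm/s.
x(13) = 1 + Σ Δx = 764.5 cm.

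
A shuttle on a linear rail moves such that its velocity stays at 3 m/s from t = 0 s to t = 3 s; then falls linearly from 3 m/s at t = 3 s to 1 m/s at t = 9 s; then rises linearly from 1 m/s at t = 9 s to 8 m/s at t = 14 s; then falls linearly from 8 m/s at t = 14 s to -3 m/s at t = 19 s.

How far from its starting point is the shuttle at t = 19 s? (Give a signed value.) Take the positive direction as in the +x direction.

Displacement is the signed area under the v-t curve.
0–3 s: 3 × 3 = 9 m
3–9 s: ½(3 + 1)(6) = 12 m
9–14 s: ½(1 + 8)(5) = 22.5 m
14–19 s: ½(8 + -3)(5) = 12.5 m
Net displacement = 56 m

56 m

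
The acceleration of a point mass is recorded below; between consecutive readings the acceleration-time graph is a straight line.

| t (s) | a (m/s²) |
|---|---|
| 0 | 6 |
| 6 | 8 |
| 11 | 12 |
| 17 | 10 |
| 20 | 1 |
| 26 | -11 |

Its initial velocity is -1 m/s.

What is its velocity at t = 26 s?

143.5 m/s

Δv equals the area under the a-t graph; then v = v₀ + Δv.
0–6 s: ½(6 + 8)(6) = 42 m/s
6–11 s: ½(8 + 12)(5) = 50 m/s
11–17 s: ½(12 + 10)(6) = 66 m/s
17–20 s: ½(10 + 1)(3) = 16.5 m/s
20–26 s: ½(1 + -11)(6) = -30 m/s
Δv = 144.5 m/s, so v(26) = -1 + (144.5) = 143.5 m/s.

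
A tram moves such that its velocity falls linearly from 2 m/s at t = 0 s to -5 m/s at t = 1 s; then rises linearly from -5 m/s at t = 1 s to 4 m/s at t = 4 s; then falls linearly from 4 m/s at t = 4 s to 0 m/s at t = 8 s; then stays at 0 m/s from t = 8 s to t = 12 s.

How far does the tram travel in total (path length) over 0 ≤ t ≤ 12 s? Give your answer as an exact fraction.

355/21 m

Total distance travelled is ∫|v| dt — sum the magnitudes of each area piece.
0–1 s: v = 0 at t = 2/7 s; triangle areas 2/7 + 25/14 = 29/14 m
1–4 s: v = 0 at t = 8/3 s; triangle areas 25/6 + 8/3 = 41/6 m
4–8 s: |½(4 + 0)(4)| = 8 m
8–12 s: |0| × 4 = 0 m
Total distance = 355/21 m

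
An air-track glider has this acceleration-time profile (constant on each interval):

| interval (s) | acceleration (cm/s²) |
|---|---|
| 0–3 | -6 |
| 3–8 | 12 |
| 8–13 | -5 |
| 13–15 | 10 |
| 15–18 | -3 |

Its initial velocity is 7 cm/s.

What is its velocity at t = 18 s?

35 cm/s

Δv equals the area under the a-t graph; then v = v₀ + Δv.
0–3 s: -6 × 3 = -18 cm/s
3–8 s: 12 × 5 = 60 cm/s
8–13 s: -5 × 5 = -25 cm/s
13–15 s: 10 × 2 = 20 cm/s
15–18 s: -3 × 3 = -9 cm/s
Δv = 28 cm/s, so v(18) = 7 + (28) = 35 cm/s.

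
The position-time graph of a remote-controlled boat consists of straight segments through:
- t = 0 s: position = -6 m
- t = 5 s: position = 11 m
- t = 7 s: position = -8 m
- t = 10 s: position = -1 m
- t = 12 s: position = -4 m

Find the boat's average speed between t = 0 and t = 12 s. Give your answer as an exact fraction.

23/6 m/s

Average speed = (total path length)/(elapsed time); on a piecewise-linear x-t graph the path length is Σ|Δx|.
0–5 s: |Δx| = |11 − -6| = 17 m
5–7 s: |Δx| = |-8 − 11| = 19 m
7–10 s: |Δx| = |-1 − -8| = 7 m
10–12 s: |Δx| = |-4 − -1| = 3 m
Total path = 46 m; average speed = 46/12 = 23/6 m/s.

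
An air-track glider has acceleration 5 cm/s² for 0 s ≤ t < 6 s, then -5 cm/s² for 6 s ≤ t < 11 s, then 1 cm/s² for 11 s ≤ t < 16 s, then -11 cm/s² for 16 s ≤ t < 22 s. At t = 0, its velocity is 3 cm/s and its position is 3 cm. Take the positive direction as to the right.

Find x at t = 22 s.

On each constant-a segment, Δv = aΔt and Δx = v₀Δt + ½aΔt²; chain segment to segment.
0–6 s: v starts 3 cm/s; Δx = 3·6 + ½·5·6² = 108 cm; v ends 33 cm/s.
6–11 s: v starts 33 cm/s; Δx = 33·5 + ½·-5·5² = 102.5 cm; v ends 8 cm/s.
11–16 s: v starts 8 cm/s; Δx = 8·5 + ½·1·5² = 52.5 cm; v ends 13 cm/s.
16–22 s: v starts 13 cm/s; Δx = 13·6 + ½·-11·6² = -120 cm; v ends -53 cm/s.
x(22) = 3 + Σ Δx = 146 cm.

146 cm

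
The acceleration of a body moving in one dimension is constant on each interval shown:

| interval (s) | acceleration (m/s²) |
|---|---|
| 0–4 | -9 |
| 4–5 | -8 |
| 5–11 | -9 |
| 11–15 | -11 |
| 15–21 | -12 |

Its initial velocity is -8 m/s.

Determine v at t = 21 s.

Δv equals the area under the a-t graph; then v = v₀ + Δv.
0–4 s: -9 × 4 = -36 m/s
4–5 s: -8 × 1 = -8 m/s
5–11 s: -9 × 6 = -54 m/s
11–15 s: -11 × 4 = -44 m/s
15–21 s: -12 × 6 = -72 m/s
Δv = -214 m/s, so v(21) = -8 + (-214) = -222 m/s.

-222 m/s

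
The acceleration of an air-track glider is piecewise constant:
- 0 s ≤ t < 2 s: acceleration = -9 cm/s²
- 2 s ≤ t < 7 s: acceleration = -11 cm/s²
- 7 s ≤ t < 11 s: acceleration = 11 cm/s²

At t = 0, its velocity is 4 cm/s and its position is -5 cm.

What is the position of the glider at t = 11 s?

-410.5 cm

On each constant-a segment, Δv = aΔt and Δx = v₀Δt + ½aΔt²; chain segment to segment.
0–2 s: v starts 4 cm/s; Δx = 4·2 + ½·-9·2² = -10 cm; v ends -14 cm/s.
2–7 s: v starts -14 cm/s; Δx = -14·5 + ½·-11·5² = -207.5 cm; v ends -69 cm/s.
7–11 s: v starts -69 cm/s; Δx = -69·4 + ½·11·4² = -188 cm; v ends -25 cm/s.
x(11) = -5 + Σ Δx = -410.5 cm.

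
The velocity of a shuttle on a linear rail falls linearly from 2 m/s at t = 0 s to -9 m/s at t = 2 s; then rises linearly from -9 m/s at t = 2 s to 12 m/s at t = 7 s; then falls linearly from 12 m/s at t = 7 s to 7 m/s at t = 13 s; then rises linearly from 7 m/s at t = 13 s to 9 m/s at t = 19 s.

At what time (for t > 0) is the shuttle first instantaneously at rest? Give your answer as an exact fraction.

v changes sign on 0–2 s (from 2 to -9); the graph is linear there, so v = 0 at t = 0 + (-2)·(2 − 0)/(-9 − 2) = 4/11 s.

t = 4/11 s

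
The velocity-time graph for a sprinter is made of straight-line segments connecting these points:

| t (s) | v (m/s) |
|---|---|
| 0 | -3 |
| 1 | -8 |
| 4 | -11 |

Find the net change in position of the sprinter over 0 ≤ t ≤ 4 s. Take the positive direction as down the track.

-34 m

Net displacement equals the area under the velocity-time graph (areas below the axis count negative).
0–1 s: ½(-3 + -8)(1) = -5.5 m
1–4 s: ½(-8 + -11)(3) = -28.5 m
Net displacement = -34 m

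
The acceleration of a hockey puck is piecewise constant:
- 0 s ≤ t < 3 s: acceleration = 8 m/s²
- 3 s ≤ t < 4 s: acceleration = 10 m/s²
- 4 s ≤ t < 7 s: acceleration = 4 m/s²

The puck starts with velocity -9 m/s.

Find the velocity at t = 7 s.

Δv equals the area under the a-t graph; then v = v₀ + Δv.
0–3 s: 8 × 3 = 24 m/s
3–4 s: 10 × 1 = 10 m/s
4–7 s: 4 × 3 = 12 m/s
Δv = 46 m/s, so v(7) = -9 + (46) = 37 m/s.

37 m/s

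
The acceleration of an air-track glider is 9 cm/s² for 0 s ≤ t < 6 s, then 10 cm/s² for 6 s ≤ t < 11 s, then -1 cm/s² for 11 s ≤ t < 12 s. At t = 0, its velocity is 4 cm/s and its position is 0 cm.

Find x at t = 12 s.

On each constant-a segment, Δv = aΔt and Δx = v₀Δt + ½aΔt²; chain segment to segment.
0–6 s: v starts 4 cm/s; Δx = 4·6 + ½·9·6² = 186 cm; v ends 58 cm/s.
6–11 s: v starts 58 cm/s; Δx = 58·5 + ½·10·5² = 415 cm; v ends 108 cm/s.
11–12 s: v starts 108 cm/s; Δx = 108·1 + ½·-1·1² = 107.5 cm; v ends 107 cm/s.
x(12) = 0 + Σ Δx = 708.5 cm.

708.5 cm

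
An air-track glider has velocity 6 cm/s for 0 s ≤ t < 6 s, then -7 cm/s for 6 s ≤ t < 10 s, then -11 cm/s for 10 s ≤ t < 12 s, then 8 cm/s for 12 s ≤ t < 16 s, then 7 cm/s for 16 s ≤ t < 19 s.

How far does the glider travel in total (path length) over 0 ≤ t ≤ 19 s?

139 cm

Distance (not displacement) is the total path length: add the absolute areas under v-t.
0–6 s: |6| × 6 = 36 cm
6–10 s: |-7| × 4 = 28 cm
10–12 s: |-11| × 2 = 22 cm
12–16 s: |8| × 4 = 32 cm
16–19 s: |7| × 3 = 21 cm
Total distance = 139 cm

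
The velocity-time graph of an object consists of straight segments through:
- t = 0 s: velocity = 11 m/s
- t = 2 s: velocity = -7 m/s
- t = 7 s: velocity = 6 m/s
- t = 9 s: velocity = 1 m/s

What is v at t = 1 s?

On 0–2 s the graph is linear from 11 to -7 m/s: v(1) = 11 + (-7 − 11)·(1 − 0)/(2 − 0) = 2 m/s.

2 m/s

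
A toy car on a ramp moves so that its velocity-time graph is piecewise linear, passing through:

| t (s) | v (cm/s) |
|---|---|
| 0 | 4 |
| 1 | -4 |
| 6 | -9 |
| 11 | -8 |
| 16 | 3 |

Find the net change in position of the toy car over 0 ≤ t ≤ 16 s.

-87.5 cm

Displacement is the signed area under the v-t curve.
0–1 s: ½(4 + -4)(1) = 0 cm
1–6 s: ½(-4 + -9)(5) = -32.5 cm
6–11 s: ½(-9 + -8)(5) = -42.5 cm
11–16 s: ½(-8 + 3)(5) = -12.5 cm
Net displacement = -87.5 cm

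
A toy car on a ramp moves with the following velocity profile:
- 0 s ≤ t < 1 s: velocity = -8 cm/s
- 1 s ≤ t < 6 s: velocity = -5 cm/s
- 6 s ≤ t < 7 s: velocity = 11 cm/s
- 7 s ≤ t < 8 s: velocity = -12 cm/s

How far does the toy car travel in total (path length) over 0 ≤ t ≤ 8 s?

56 cm

Distance (not displacement) is the total path length: add the absolute areas under v-t.
0–1 s: |-8| × 1 = 8 cm
1–6 s: |-5| × 5 = 25 cm
6–7 s: |11| × 1 = 11 cm
7–8 s: |-12| × 1 = 12 cm
Total distance = 56 cm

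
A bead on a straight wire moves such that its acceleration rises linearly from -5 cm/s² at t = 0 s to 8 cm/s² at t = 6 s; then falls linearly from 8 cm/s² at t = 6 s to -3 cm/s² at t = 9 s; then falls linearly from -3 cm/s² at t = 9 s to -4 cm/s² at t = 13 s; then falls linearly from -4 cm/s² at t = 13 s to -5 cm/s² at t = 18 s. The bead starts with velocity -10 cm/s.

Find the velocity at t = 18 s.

Δv equals the area under the a-t graph; then v = v₀ + Δv.
0–6 s: ½(-5 + 8)(6) = 9 cm/s
6–9 s: ½(8 + -3)(3) = 7.5 cm/s
9–13 s: ½(-3 + -4)(4) = -14 cm/s
13–18 s: ½(-4 + -5)(5) = -22.5 cm/s
Δv = -20 cm/s, so v(18) = -10 + (-20) = -30 cm/s.

-30 cm/s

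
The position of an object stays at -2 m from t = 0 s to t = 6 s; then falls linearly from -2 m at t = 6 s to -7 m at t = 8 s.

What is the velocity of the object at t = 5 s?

0 m/s

Velocity is the slope of the x-t graph on 0–6 s: (-2 − -2)/(6 − 0) = 0 m/s.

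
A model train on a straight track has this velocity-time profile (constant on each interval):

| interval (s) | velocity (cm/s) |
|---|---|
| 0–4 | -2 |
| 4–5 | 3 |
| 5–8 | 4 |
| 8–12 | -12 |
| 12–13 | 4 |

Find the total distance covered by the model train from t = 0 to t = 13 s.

75 cm

Total distance travelled is ∫|v| dt — sum the magnitudes of each area piece.
0–4 s: |-2| × 4 = 8 cm
4–5 s: |3| × 1 = 3 cm
5–8 s: |4| × 3 = 12 cm
8–12 s: |-12| × 4 = 48 cm
12–13 s: |4| × 1 = 4 cm
Total distance = 75 cm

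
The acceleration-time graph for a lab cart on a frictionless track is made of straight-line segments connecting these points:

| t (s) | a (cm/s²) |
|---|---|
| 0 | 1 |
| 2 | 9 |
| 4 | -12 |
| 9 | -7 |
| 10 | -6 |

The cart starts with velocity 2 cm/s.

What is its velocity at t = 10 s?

Δv equals the area under the a-t graph; then v = v₀ + Δv.
0–2 s: ½(1 + 9)(2) = 10 cm/s
2–4 s: ½(9 + -12)(2) = -3 cm/s
4–9 s: ½(-12 + -7)(5) = -47.5 cm/s
9–10 s: ½(-7 + -6)(1) = -6.5 cm/s
Δv = -47 cm/s, so v(10) = 2 + (-47) = -45 cm/s.

-45 cm/s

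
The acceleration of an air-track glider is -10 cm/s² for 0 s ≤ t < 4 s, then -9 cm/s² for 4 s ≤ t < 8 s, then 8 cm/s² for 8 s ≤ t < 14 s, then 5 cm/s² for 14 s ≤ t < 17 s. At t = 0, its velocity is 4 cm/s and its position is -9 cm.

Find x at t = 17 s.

-626.5 cm

On each constant-a segment, Δv = aΔt and Δx = v₀Δt + ½aΔt²; chain segment to segment.
0–4 s: v starts 4 cm/s; Δx = 4·4 + ½·-10·4² = -64 cm; v ends -36 cm/s.
4–8 s: v starts -36 cm/s; Δx = -36·4 + ½·-9·4² = -216 cm; v ends -72 cm/s.
8–14 s: v starts -72 cm/s; Δx = -72·6 + ½·8·6² = -288 cm; v ends -24 cm/s.
14–17 s: v starts -24 cm/s; Δx = -24·3 + ½·5·3² = -49.5 cm; v ends -9 cm/s.
x(17) = -9 + Σ Δx = -626.5 cm.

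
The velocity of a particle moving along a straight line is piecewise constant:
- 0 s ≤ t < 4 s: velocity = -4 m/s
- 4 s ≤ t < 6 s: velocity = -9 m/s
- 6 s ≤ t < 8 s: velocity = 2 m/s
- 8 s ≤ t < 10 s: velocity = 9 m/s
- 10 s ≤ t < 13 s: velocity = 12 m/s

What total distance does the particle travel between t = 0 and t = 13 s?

Total distance travelled is ∫|v| dt — sum the magnitudes of each area piece.
0–4 s: |-4| × 4 = 16 m
4–6 s: |-9| × 2 = 18 m
6–8 s: |2| × 2 = 4 m
8–10 s: |9| × 2 = 18 m
10–13 s: |12| × 3 = 36 m
Total distance = 92 m

92 m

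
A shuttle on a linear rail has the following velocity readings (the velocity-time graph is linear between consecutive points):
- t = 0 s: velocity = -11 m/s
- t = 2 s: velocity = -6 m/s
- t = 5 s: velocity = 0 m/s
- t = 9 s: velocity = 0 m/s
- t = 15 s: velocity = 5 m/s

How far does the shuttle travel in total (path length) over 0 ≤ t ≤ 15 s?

41 m

Total distance travelled is ∫|v| dt — sum the magnitudes of each area piece.
0–2 s: |½(-11 + -6)(2)| = 17 m
2–5 s: |½(-6 + 0)(3)| = 9 m
5–9 s: |0| × 4 = 0 m
9–15 s: |½(0 + 5)(6)| = 15 m
Total distance = 41 m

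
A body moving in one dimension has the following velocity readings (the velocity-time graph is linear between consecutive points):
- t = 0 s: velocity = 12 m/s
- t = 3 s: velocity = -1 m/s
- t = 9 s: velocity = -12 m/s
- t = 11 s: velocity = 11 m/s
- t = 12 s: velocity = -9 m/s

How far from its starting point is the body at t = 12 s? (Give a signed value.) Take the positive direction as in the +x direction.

-22.5 m

Displacement is the signed area under the v-t curve.
0–3 s: ½(12 + -1)(3) = 16.5 m
3–9 s: ½(-1 + -12)(6) = -39 m
9–11 s: ½(-12 + 11)(2) = -1 m
11–12 s: ½(11 + -9)(1) = 1 m
Net displacement = -22.5 m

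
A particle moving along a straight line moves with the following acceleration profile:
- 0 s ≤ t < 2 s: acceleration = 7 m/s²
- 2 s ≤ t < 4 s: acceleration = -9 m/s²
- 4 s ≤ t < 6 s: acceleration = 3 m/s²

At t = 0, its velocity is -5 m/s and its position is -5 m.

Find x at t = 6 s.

On each constant-a segment, Δv = aΔt and Δx = v₀Δt + ½aΔt²; chain segment to segment.
0–2 s: v starts -5 m/s; Δx = -5·2 + ½·7·2² = 4 m; v ends 9 m/s.
2–4 s: v starts 9 m/s; Δx = 9·2 + ½·-9·2² = 0 m; v ends -9 m/s.
4–6 s: v starts -9 m/s; Δx = -9·2 + ½·3·2² = -12 m; v ends -3 m/s.
x(6) = -5 + Σ Δx = -13 m.

-13 m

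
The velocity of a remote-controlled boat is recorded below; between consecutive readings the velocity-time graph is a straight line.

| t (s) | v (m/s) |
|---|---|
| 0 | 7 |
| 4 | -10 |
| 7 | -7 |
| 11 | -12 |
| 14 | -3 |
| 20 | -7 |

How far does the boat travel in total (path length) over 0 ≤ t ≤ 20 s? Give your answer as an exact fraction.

2270/17 m

Distance (not displacement) is the total path length: add the absolute areas under v-t.
0–4 s: v = 0 at t = 28/17 s; triangle areas 98/17 + 200/17 = 298/17 m
4–7 s: |½(-10 + -7)(3)| = 25.5 m
7–11 s: |½(-7 + -12)(4)| = 38 m
11–14 s: |½(-12 + -3)(3)| = 22.5 m
14–20 s: |½(-3 + -7)(6)| = 30 m
Total distance = 2270/17 m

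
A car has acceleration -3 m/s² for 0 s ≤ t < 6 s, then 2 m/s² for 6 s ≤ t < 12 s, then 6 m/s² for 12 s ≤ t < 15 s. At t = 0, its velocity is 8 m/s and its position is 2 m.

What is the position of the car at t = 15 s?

On each constant-a segment, Δv = aΔt and Δx = v₀Δt + ½aΔt²; chain segment to segment.
0–6 s: v starts 8 m/s; Δx = 8·6 + ½·-3·6² = -6 m; v ends -10 m/s.
6–12 s: v starts -10 m/s; Δx = -10·6 + ½·2·6² = -24 m; v ends 2 m/s.
12–15 s: v starts 2 m/s; Δx = 2·3 + ½·6·3² = 33 m; v ends 20 m/s.
x(15) = 2 + Σ Δx = 5 m.

5 m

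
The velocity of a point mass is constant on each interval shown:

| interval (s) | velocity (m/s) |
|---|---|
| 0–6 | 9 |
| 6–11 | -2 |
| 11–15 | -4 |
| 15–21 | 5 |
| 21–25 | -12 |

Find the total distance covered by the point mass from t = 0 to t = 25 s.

158 m

Total distance travelled is ∫|v| dt — sum the magnitudes of each area piece.
0–6 s: |9| × 6 = 54 m
6–11 s: |-2| × 5 = 10 m
11–15 s: |-4| × 4 = 16 m
15–21 s: |5| × 6 = 30 m
21–25 s: |-12| × 4 = 48 m
Total distance = 158 m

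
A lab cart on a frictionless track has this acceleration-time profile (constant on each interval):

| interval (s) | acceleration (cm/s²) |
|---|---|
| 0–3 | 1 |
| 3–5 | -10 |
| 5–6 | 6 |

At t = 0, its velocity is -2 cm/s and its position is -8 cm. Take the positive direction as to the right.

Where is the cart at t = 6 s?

On each constant-a segment, Δv = aΔt and Δx = v₀Δt + ½aΔt²; chain segment to segment.
0–3 s: v starts -2 cm/s; Δx = -2·3 + ½·1·3² = -1.5 cm; v ends 1 cm/s.
3–5 s: v starts 1 cm/s; Δx = 1·2 + ½·-10·2² = -18 cm; v ends -19 cm/s.
5–6 s: v starts -19 cm/s; Δx = -19·1 + ½·6·1² = -16 cm; v ends -13 cm/s.
x(6) = -8 + Σ Δx = -43.5 cm.

-43.5 cm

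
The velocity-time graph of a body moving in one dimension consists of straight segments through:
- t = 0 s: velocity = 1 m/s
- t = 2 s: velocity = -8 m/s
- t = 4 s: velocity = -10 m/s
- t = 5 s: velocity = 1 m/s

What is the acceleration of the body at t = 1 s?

Acceleration is the slope of the v-t graph on 0–2 s: (-8 − 1)/(2 − 0) = -4.5 m/s².

-4.5 m/s²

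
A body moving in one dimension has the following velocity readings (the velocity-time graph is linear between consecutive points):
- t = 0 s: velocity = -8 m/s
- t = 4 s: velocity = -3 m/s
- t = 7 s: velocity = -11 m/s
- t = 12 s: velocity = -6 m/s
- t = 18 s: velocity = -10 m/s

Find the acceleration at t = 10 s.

Acceleration is the slope of the v-t graph on 7–12 s: (-6 − -11)/(12 − 7) = 1 m/s².

1 m/s²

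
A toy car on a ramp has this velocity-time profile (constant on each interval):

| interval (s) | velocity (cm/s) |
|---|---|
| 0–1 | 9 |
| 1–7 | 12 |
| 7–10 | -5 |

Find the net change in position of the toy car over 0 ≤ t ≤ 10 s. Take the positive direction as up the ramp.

Net displacement equals the area under the velocity-time graph (areas below the axis count negative).
0–1 s: 9 × 1 = 9 cm
1–7 s: 12 × 6 = 72 cm
7–10 s: -5 × 3 = -15 cm
Net displacement = 66 cm

66 cm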